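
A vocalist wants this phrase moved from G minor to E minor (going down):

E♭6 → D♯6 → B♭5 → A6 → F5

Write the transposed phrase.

C6 B#5 G5 F#6 D5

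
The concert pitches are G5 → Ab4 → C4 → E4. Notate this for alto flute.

C6 Db5 F4 A4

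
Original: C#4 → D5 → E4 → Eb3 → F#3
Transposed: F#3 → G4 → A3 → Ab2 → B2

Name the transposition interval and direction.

down a perfect fifth

From C#4 to F#3 is 5 letter names — a fifth of some quality.
F#3 to C#4 is 7 semitones, which makes it a perfect fifth; the second version is lower, so the direction is down.
Checking another pair — F#3 → B2 — gives the same interval.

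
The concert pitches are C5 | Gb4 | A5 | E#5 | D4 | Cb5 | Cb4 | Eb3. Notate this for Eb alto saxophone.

A5 Eb5 F#6 C##6 B4 Ab5 Ab4 C4

The Eb alto saxophone sounds a major sixth below written, so the written part must be a major sixth above concert — transpose each note up.
C5 -> A5
Gb4 -> Eb5
A5 -> F#6
E#5 -> C##6
D4 -> B4
Cb5 -> Ab5
Cb4 -> Ab4
Eb3 -> C4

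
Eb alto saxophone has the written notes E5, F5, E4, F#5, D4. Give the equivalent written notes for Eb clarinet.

E4 F4 E3 F#4 D3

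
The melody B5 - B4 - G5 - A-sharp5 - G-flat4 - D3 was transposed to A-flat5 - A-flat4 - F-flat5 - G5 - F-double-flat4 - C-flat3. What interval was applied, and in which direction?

down an augmented second

Take the first pair: B5 → Ab5. B to A spans 2 letter names, so the interval is some kind of second.
Ab5 to B5 is 3 semitones, which makes it an augmented second; the second version is lower, so the direction is down.
Checking another pair — D3 → Cb3 — gives the same interval.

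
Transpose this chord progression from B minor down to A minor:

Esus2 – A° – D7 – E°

Dsus2 G° C7 D°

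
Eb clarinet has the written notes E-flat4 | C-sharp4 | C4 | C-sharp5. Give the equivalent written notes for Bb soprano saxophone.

First find concert pitch: the Eb clarinet sounds a minor third above written, so E-flat4 C-sharp4 C4 C-sharp5 sounds Gb4 E4 Eb4 E5.
Then write for Bb soprano saxophone: it sounds a major second below written, so the part must be a major second above concert.
Gb4 → Ab4
E4 → F#4
Eb4 → F4
E5 → F#5

Ab4 F#4 F4 F#5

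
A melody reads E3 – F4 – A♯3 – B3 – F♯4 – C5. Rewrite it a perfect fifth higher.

E3 → B3
F4 → C5
A#3 → E#4
B3 → F#4
F#4 → C#5
C5 → G5

B3 C5 E#4 F#4 C#5 G5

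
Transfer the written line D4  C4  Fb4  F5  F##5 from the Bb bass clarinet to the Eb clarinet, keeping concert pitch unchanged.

First find concert pitch: the Bb bass clarinet sounds a major ninth below written, so D4 C4 Fb4 F5 F##5 sounds C3 Bb2 Ebb3 Eb4 E#4.
Then write for Eb clarinet: it sounds a minor third above written, so the part must be a minor third below concert.
C3 → A2
Bb2 → G2
Ebb3 → Cb3
Eb4 → C4
E#4 → C##4

A2 G2 Cb3 C4 C##4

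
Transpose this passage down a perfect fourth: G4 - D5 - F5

D4 A4 C5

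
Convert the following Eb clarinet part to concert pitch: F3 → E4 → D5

Ab3 G4 F5

Written C4 on the Eb clarinet sounds as Eb4, a minor third higher; apply that shift to every note.
F3 becomes Ab3
E4 becomes G4
D5 becomes F5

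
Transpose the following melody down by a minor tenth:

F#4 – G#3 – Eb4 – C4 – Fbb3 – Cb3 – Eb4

D#3 E#2 C3 A2 Dbb2 Ab1 C3

A minor tenth down from F#4 gives D#3.
A minor tenth down from G#3 gives E#2.
A minor tenth down from Eb4 gives C3.
A minor tenth down from C4 gives A2.
A minor tenth down from Fbb3 gives Dbb2.
Cb3: a tenth down reaches A, and 15 semitones makes it Ab1.
A minor tenth down from Eb4 gives C3.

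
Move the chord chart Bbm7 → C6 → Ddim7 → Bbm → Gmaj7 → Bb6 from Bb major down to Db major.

Dbm7 Eb6 Fdim7 Dbm Bbmaj7 Db6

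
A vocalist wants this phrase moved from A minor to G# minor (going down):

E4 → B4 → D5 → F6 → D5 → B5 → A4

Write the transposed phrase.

D#4 A#4 C#5 E6 C#5 A#5 G#4

From A down to G# is a minor second; apply that to each pitch.
E4 -> D#4
B4 -> A#4
D5 -> C#5
F6 -> E6
D5 -> C#5
B5 -> A#5
A4 -> G#4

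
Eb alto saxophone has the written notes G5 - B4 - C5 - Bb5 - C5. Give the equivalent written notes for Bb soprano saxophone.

First find concert pitch: the Eb alto saxophone sounds a major sixth below written, so G5 B4 C5 Bb5 C5 sounds Bb4 D4 Eb4 Db5 Eb4.
Then write for Bb soprano saxophone: it sounds a major second below written, so the part must be a major second above concert.
Bb4 → C5
D4 → E4
Eb4 → F4
Db5 → Eb5
Eb4 → F4

C5 E4 F4 Eb5 F4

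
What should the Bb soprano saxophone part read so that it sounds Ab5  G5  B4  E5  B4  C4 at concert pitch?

Bb5 A5 C#5 F#5 C#5 D4

Written C4 sounds as Bb3 on the Bb soprano saxophone, so concert pitches are written a major second up.
Ab5 → Bb5
G5 → A5
B4 → C#5
E5 → F#5
B4 → C#5
C4 → D4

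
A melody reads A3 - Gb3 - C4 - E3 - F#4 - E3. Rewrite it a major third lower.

A3 gives F3
Gb3 gives Ebb3
C4 gives Ab3
E3 gives C3
F#4 gives D4
E3 gives C3

F3 Ebb3 Ab3 C3 D4 C3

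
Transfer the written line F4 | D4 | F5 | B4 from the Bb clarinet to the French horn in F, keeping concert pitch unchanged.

Bb4 G4 Bb5 E5

First find concert pitch: the Bb clarinet sounds a major second below written, so F4 D4 F5 B4 sounds Eb4 C4 Eb5 A4.
Then write for French horn in F: it sounds a perfect fifth below written, so the part must be a perfect fifth above concert.
Eb4 → Bb4
C4 → G4
Eb5 → Bb5
A4 → E5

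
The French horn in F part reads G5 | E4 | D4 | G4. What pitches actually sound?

C5 A3 G3 C4

Written C4 on the French horn in F sounds as F3, a perfect fifth lower; apply that shift to every note.
G5 → C5
E4 → A3
D4 → G3
G4 → C4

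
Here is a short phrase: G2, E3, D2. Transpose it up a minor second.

Ab2 F3 Eb2

G2 -> Ab2
E3 -> F3
D2 -> Eb2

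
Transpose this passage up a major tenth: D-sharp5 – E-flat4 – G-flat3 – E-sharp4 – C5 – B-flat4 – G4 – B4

A major tenth up from D#5 gives F##6.
Eb4: a tenth up reaches G, and 16 semitones makes it G5.
Gb3: a tenth up reaches B, and 16 semitones makes it Bb4.
E#4 up a major tenth is G##5.
A major tenth up from C5 gives E6.
Bb4: a tenth up reaches D, and 16 semitones makes it D6.
G4 up a major tenth is B5.
A major tenth up from B4 gives D#6.

F##6 G5 Bb4 G##5 E6 D6 B5 D#6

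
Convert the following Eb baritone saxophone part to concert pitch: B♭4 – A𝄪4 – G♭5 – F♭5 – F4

Db3 C##3 Bbb3 Abb3 Ab2

Written C4 on the Eb baritone saxophone sounds as Eb2, a major thirteenth lower; apply that shift to every note.
Bb4 to Db3
A##4 to C##3
Gb5 to Bbb3
Fb5 to Abb3
F4 to Ab2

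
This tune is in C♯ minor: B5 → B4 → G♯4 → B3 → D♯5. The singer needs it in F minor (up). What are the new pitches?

C♯ minor to F minor up is a diminished fourth, so every note moves up by that interval.
B5 -> Eb6
B4 -> Eb5
G#4 -> C5
B3 -> Eb4
D#5 -> G5

Eb6 Eb5 C5 Eb4 G5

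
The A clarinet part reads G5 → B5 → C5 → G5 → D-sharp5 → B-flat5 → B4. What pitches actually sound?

Written C4 on the A clarinet sounds as A3, a minor third lower; apply that shift to every note.
G5 gives E5
B5 gives G#5
C5 gives A4
G5 gives E5
D#5 gives B#4
Bb5 gives G5
B4 gives G#4

E5 G#5 A4 E5 B#4 G5 G#4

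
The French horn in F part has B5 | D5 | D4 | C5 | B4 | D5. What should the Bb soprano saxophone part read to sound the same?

F#5 A4 A3 G4 F#4 A4

First find concert pitch: the French horn in F sounds a perfect fifth below written, so B5 D5 D4 C5 B4 D5 sounds E5 G4 G3 F4 E4 G4.
Then write for Bb soprano saxophone: it sounds a major second below written, so the part must be a major second above concert.
E5 → F#5
G4 → A4
G3 → A3
F4 → G4
E4 → F#4
G4 → A4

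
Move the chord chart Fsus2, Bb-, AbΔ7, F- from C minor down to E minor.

C minor down to E minor is a minor sixth; each chord root moves by that interval while the quality stays the same.
Fsus2: root F down a minor sixth → A, giving Asus2.
Bb-: root Bb down a minor sixth → D, giving D-.
AbΔ7: root Ab down a minor sixth → C, giving CΔ7.
F-: root F down a minor sixth → A, giving A-.

Asus2 D- CΔ7 A-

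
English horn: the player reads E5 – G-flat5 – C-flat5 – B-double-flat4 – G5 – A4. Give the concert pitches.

Written C4 on the English horn sounds as F3, a perfect fifth lower; apply that shift to every note.
E5 → A4
Gb5 → Cb5
Cb5 → Fb4
Bbb4 → Ebb4
G5 → C5
A4 → D4

A4 Cb5 Fb4 Ebb4 C5 D4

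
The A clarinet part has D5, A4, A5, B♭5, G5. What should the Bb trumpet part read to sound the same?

C#5 G#4 G#5 A5 F#5

First find concert pitch: the A clarinet sounds a minor third below written, so D5 A4 A5 B♭5 G5 sounds B4 F#4 F#5 G5 E5.
Then write for Bb trumpet: it sounds a major second below written, so the part must be a major second above concert.
B4 → C#5
F#4 → G#4
F#5 → G#5
G5 → A5
E5 → F#5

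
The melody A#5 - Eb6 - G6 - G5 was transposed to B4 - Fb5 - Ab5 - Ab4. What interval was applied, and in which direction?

down a major seventh

Take the first pair: A#5 → B4. A to B spans 7 letter names, so the interval is some kind of seventh.
B4 to A#5 is 11 semitones, which makes it a major seventh; the second version is lower, so the direction is down.
Checking another pair — G5 → Ab4 — gives the same interval.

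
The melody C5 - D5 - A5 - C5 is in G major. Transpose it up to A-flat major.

Db5 Eb5 Bb5 Db5

From G up to A-flat is a minor second; apply that to each pitch.
C5 -> Db5
D5 -> Eb5
A5 -> Bb5
C5 -> Db5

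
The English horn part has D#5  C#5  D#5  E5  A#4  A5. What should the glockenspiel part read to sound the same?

First find concert pitch: the English horn sounds a perfect fifth below written, so D#5 C#5 D#5 E5 A#4 A5 sounds G#4 F#4 G#4 A4 D#4 D5.
Then write for glockenspiel: it sounds a perfect fifteenth above written, so the part must be a perfect fifteenth below concert.
G#4 → G#2
F#4 → F#2
G#4 → G#2
A4 → A2
D#4 → D#2
D5 → D3

G#2 F#2 G#2 A2 D#2 D3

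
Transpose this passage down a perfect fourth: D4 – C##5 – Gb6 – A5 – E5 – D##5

A3 G##4 Db6 E5 B4 A##4

D4 gives A3
C##5 gives G##4
Gb6 gives Db6
A5 gives E5
E5 gives B4
D##5 gives A##4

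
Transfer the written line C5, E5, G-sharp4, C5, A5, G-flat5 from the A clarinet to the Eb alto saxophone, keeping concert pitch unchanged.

F#5 A#5 C##5 F#5 D#6 C6

First find concert pitch: the A clarinet sounds a minor third below written, so C5 E5 G-sharp4 C5 A5 G-flat5 sounds A4 C#5 E#4 A4 F#5 Eb5.
Then write for Eb alto saxophone: it sounds a major sixth below written, so the part must be a major sixth above concert.
A4 → F#5
C#5 → A#5
E#4 → C##5
A4 → F#5
F#5 → D#6
Eb5 → C6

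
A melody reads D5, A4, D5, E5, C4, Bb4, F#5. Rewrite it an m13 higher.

Bb6 F6 Bb6 C7 Ab5 Gb6 D7

D5: a thirteenth up reaches B, and 20 semitones makes it Bb6.
A4 up a minor thirteenth is F6.
D5 up a minor thirteenth is Bb6.
E5 up a minor thirteenth is C7.
A minor thirteenth up from C4 gives Ab5.
A minor thirteenth up from Bb4 gives Gb6.
A minor thirteenth up from F#5 gives D7.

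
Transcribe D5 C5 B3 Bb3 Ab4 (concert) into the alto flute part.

Written C4 sounds as G3 on the alto flute, so concert pitches are written a perfect fourth up.
D5 becomes G5
C5 becomes F5
B3 becomes E4
Bb3 becomes Eb4
Ab4 becomes Db5

G5 F5 E4 Eb4 Db5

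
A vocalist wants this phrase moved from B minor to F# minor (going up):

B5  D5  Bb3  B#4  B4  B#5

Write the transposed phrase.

B minor to F# minor up is a perfect fifth, so every note moves up by that interval.
B5 to F#6
D5 to A5
Bb3 to F4
B#4 to F##5
B4 to F#5
B#5 to F##6

F#6 A5 F4 F##5 F#5 F##6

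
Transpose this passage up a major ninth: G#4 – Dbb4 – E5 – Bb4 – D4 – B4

G#4 up a major ninth is A#5.
Dbb4 up a major ninth is Ebb5.
E5 up a major ninth is F#6.
Bb4: a ninth up reaches C, and 14 semitones makes it C6.
A major ninth up from D4 gives E5.
B4: a ninth up reaches C, and 14 semitones makes it C#6.

A#5 Ebb5 F#6 C6 E5 C#6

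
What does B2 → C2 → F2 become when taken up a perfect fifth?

F#3 G2 C3

B2 up a perfect fifth is F#3.
C2: a fifth up reaches G, and 7 semitones makes it G2.
A perfect fifth up from F2 gives C3.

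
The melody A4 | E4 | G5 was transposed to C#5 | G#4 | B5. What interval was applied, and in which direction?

Take the first pair: A4 → C#5. A to C spans 3 letter names, so the interval is some kind of third.
A4 to C#5 is 4 semitones, which makes it a major third; the second version is higher, so the direction is up.
Checking another pair — G5 → B5 — gives the same interval.

up a major third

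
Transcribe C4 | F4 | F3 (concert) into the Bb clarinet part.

D4 G4 G3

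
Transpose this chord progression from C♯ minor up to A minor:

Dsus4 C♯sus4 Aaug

Bbsus4 Asus4 Faug

C♯ minor up to A minor is a minor sixth; each chord root moves by that interval while the quality stays the same.
Dsus4: root D up a minor sixth → Bb, giving Bbsus4.
C♯sus4: root C♯ up a minor sixth → A, giving Asus4.
Aaug: root A up a minor sixth → F, giving Faug.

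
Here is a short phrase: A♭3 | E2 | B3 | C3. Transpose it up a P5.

Ab3 -> Eb4
E2 -> B2
B3 -> F#4
C3 -> G3

Eb4 B2 F#4 G3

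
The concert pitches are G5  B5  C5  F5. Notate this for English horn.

D6 F#6 G5 C6

Written C4 sounds as F3 on the English horn, so concert pitches are written a perfect fifth up.
G5 → D6
B5 → F#6
C5 → G5
F5 → C6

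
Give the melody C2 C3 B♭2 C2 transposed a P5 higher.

C2 → G2
C3 → G3
Bb2 → F3
C2 → G2

G2 G3 F3 G2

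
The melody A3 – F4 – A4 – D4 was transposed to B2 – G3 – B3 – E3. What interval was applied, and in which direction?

down a minor seventh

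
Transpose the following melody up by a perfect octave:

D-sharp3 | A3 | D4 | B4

D#3 -> D#4
A3 -> A4
D4 -> D5
B4 -> B5

D#4 A4 D5 B5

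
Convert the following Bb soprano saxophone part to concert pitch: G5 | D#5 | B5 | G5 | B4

F5 C#5 A5 F5 A4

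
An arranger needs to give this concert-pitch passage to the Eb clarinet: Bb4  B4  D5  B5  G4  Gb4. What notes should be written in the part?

G4 G#4 B4 G#5 E4 Eb4

The Eb clarinet sounds a minor third above written, so the written part must be a minor third below concert — transpose each note down.
Bb4 -> G4
B4 -> G#4
D5 -> B4
B5 -> G#5
G4 -> E4
Gb4 -> Eb4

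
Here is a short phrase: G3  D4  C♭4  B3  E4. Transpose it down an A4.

An augmented fourth down from G3 gives Db3.
D4: a fourth down reaches A, and 6 semitones makes it Ab3.
Cb4 down an augmented fourth is Gbb3.
B3: a fourth down reaches F, and 6 semitones makes it F3.
E4 down an augmented fourth is Bb3.

Db3 Ab3 Gbb3 F3 Bb3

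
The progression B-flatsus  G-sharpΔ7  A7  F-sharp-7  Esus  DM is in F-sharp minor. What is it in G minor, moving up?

Cbsus AΔ7 Bb7 G-7 Fsus EbM

F-sharp minor up to G minor is a minor second; each chord root moves by that interval while the quality stays the same.
B-flatsus: root B-flat up a minor second → Cb, giving Cbsus.
G-sharpΔ7: root G-sharp up a minor second → A, giving AΔ7.
A7: root A up a minor second → Bb, giving Bb7.
F-sharp-7: root F-sharp up a minor second → G, giving G-7.
Esus: root E up a minor second → F, giving Fsus.
DM: root D up a minor second → Eb, giving EbM.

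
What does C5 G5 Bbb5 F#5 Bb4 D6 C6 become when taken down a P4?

G4 D5 Fb5 C#5 F4 A5 G5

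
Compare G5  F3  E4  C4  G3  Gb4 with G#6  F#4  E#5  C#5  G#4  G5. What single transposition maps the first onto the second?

up an augmented octave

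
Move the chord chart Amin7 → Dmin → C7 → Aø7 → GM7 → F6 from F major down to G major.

Bmin7 Emin D7 Bø7 AM7 G6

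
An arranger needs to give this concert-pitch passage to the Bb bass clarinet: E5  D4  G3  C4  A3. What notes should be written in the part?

Written C4 sounds as Bb2 on the Bb bass clarinet, so concert pitches are written a major ninth up.
E5 -> F#6
D4 -> E5
G3 -> A4
C4 -> D5
A3 -> B4

F#6 E5 A4 D5 B4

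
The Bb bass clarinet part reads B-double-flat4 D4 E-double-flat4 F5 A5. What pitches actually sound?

Written C4 on the Bb bass clarinet sounds as Bb2, a major ninth lower; apply that shift to every note.
Bbb4 to Abb3
D4 to C3
Ebb4 to Dbb3
F5 to Eb4
A5 to G4

Abb3 C3 Dbb3 Eb4 G4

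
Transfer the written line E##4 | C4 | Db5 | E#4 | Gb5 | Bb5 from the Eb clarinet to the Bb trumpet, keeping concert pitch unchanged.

First find concert pitch: the Eb clarinet sounds a minor third above written, so E##4 C4 Db5 E#4 Gb5 Bb5 sounds G##4 Eb4 Fb5 G#4 Bbb5 Db6.
Then write for Bb trumpet: it sounds a major second below written, so the part must be a major second above concert.
G##4 → A##4
Eb4 → F4
Fb5 → Gb5
G#4 → A#4
Bbb5 → Cb6
Db6 → Eb6

A##4 F4 Gb5 A#4 Cb6 Eb6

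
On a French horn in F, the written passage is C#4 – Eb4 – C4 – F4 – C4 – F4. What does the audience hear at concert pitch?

F#3 Ab3 F3 Bb3 F3 Bb3

The French horn in F sounds a perfect fifth below written, so transpose each written note down a perfect fifth.
C#4 gives F#3
Eb4 gives Ab3
C4 gives F3
F4 gives Bb3
C4 gives F3
F4 gives Bb3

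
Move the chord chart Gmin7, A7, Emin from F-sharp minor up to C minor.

Dbmin7 Eb7 Bbmin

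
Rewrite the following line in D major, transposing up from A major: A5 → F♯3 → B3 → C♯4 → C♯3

D6 B3 E4 F#4 F#3

A major to D major up is a perfect fourth, so every note moves up by that interval.
A5 becomes D6
F#3 becomes B3
B3 becomes E4
C#4 becomes F#4
C#3 becomes F#3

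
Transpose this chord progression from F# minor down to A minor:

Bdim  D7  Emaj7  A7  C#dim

F# minor down to A minor is a major sixth; each chord root moves by that interval while the quality stays the same.
Bdim: root B down a major sixth → D, giving Ddim.
D7: root D down a major sixth → F, giving F7.
Emaj7: root E down a major sixth → G, giving Gmaj7.
A7: root A down a major sixth → C, giving C7.
C#dim: root C# down a major sixth → E, giving Edim.

Ddim F7 Gmaj7 C7 Edim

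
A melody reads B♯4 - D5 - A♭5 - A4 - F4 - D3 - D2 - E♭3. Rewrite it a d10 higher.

D6 Fb6 Cbb7 Cb6 Abb5 Fb4 Fb3 Gbb4

B#4 gives D6
D5 gives Fb6
Ab5 gives Cbb7
A4 gives Cb6
F4 gives Abb5
D3 gives Fb4
D2 gives Fb3
Eb3 gives Gbb4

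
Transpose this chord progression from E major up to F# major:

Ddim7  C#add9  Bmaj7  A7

Edim7 D#add9 C#maj7 B7

E major up to F# major is a major second; each chord root moves by that interval while the quality stays the same.
Ddim7: root D up a major second → E, giving Edim7.
C#add9: root C# up a major second → D#, giving D#add9.
Bmaj7: root B up a major second → C#, giving C#maj7.
A7: root A up a major second → B, giving B7.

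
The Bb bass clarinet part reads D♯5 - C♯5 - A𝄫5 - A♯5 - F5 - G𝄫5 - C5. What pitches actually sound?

Written C4 on the Bb bass clarinet sounds as Bb2, a major ninth lower; apply that shift to every note.
D#5 -> C#4
C#5 -> B3
Abb5 -> Gbb4
A#5 -> G#4
F5 -> Eb4
Gbb5 -> Fbb4
C5 -> Bb3

C#4 B3 Gbb4 G#4 Eb4 Fbb4 Bb3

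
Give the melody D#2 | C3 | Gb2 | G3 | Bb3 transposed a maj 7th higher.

C##3 B3 F3 F#4 A4

A major seventh up from D#2 gives C##3.
C3 up a major seventh is B3.
Gb2 up a major seventh is F3.
G3 up a major seventh is F#4.
Bb3 up a major seventh is A4.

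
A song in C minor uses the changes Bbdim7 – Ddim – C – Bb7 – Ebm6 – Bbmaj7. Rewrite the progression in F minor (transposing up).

Ebdim7 Gdim F Eb7 Abm6 Ebmaj7

C minor up to F minor is a perfect fourth; each chord root moves by that interval while the quality stays the same.
Bbdim7: root Bb up a perfect fourth → Eb, giving Ebdim7.
Ddim: root D up a perfect fourth → G, giving Gdim.
C: root C up a perfect fourth → F, giving F.
Bb7: root Bb up a perfect fourth → Eb, giving Eb7.
Ebm6: root Eb up a perfect fourth → Ab, giving Abm6.
Bbmaj7: root Bb up a perfect fourth → Eb, giving Ebmaj7.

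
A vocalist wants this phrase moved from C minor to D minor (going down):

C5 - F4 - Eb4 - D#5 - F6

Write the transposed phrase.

From C down to D is a minor seventh; apply that to each pitch.
C5 → D4
F4 → G3
Eb4 → F3
D#5 → E#4
F6 → G5

D4 G3 F3 E#4 G5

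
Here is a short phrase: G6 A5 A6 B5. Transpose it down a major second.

F6 G5 G6 A5

G6: a second down reaches F, and 2 semitones makes it F6.
A major second down from A5 gives G5.
A6 down a major second is G6.
B5 down a major second is A5.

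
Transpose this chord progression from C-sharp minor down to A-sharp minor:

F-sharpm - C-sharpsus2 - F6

D#m A#sus2 D6

C-sharp minor down to A-sharp minor is a minor third; each chord root moves by that interval while the quality stays the same.
F-sharpm: root F-sharp down a minor third → D#, giving D#m.
C-sharpsus2: root C-sharp down a minor third → A#, giving A#sus2.
F6: root F down a minor third → D, giving D6.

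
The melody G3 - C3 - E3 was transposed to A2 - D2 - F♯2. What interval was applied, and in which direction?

From G3 to A2 is 7 letter names — a seventh of some quality.
A2 to G3 is 10 semitones, which makes it a minor seventh; the second version is lower, so the direction is down.
Checking another pair — E3 → F#2 — gives the same interval.

down a minor seventh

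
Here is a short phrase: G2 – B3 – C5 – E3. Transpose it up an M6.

G2 up a major sixth is E3.
B3 up a major sixth is G#4.
A major sixth up from C5 gives A5.
E3: a sixth up reaches C, and 9 semitones makes it C#4.

E3 G#4 A5 C#4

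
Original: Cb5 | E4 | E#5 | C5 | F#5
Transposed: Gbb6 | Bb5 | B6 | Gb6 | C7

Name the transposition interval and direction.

From Cb5 to Gbb6 is 12 letter names — a twelfth of some quality.
Cb5 to Gbb6 is 18 semitones, which makes it a diminished twelfth; the second version is higher, so the direction is up.
Checking another pair — F#5 → C7 — gives the same interval.

up a diminished twelfth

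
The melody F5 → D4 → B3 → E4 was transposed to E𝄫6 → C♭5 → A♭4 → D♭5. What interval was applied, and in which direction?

Take the first pair: F5 → Ebb6. F to E spans 7 letter names, so the interval is some kind of seventh.
F5 to Ebb6 is 9 semitones, which makes it a diminished seventh; the second version is higher, so the direction is up.
Checking another pair — E4 → Db5 — gives the same interval.

up a diminished seventh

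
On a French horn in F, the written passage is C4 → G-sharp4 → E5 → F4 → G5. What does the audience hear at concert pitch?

Written C4 on the French horn in F sounds as F3, a perfect fifth lower; apply that shift to every note.
C4 -> F3
G#4 -> C#4
E5 -> A4
F4 -> Bb3
G5 -> C5

F3 C#4 A4 Bb3 C5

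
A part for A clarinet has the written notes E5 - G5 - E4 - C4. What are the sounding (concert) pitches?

Written C4 on the A clarinet sounds as A3, a minor third lower; apply that shift to every note.
E5 gives C#5
G5 gives E5
E4 gives C#4
C4 gives A3

C#5 E5 C#4 A3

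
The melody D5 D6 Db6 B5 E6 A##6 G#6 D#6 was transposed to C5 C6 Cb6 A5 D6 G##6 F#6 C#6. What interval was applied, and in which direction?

down a major second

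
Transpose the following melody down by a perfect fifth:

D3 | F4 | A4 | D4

D3 -> G2
F4 -> Bb3
A4 -> D4
D4 -> G3

G2 Bb3 D4 G3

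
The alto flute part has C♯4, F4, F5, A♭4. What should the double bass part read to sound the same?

G#4 C5 C6 Eb5

First find concert pitch: the alto flute sounds a perfect fourth below written, so C♯4 F4 F5 A♭4 sounds G#3 C4 C5 Eb4.
Then write for double bass: it sounds a perfect octave below written, so the part must be a perfect octave above concert.
G#3 → G#4
C4 → C5
C5 → C6
Eb4 → Eb5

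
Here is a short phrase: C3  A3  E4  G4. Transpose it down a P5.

F2 D3 A3 C4

C3: a fifth down reaches F, and 7 semitones makes it F2.
A perfect fifth down from A3 gives D3.
A perfect fifth down from E4 gives A3.
G4: a fifth down reaches C, and 7 semitones makes it C4.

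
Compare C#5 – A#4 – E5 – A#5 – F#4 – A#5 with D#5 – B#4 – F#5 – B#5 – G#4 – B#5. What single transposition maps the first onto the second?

Take the first pair: C#5 → D#5. C to D spans 2 letter names, so the interval is some kind of second.
C#5 to D#5 is 2 semitones, which makes it a major second; the second version is higher, so the direction is up.
Checking another pair — A#5 → B#5 — gives the same interval.

up a major second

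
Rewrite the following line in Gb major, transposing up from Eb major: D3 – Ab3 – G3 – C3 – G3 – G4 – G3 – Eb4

F3 Cb4 Bb3 Eb3 Bb3 Bb4 Bb3 Gb4

Eb major to Gb major up is a minor third, so every note moves up by that interval.
D3 -> F3
Ab3 -> Cb4
G3 -> Bb3
C3 -> Eb3
G3 -> Bb3
G4 -> Bb4
G3 -> Bb3
Eb4 -> Gb4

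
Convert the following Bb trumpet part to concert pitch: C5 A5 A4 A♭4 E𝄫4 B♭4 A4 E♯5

The Bb trumpet sounds a major second below written, so transpose each written note down a major second.
C5 gives Bb4
A5 gives G5
A4 gives G4
Ab4 gives Gb4
Ebb4 gives Dbb4
Bb4 gives Ab4
A4 gives G4
E#5 gives D#5

Bb4 G5 G4 Gb4 Dbb4 Ab4 G4 D#5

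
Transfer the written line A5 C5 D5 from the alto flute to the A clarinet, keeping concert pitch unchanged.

First find concert pitch: the alto flute sounds a perfect fourth below written, so A5 C5 D5 sounds E5 G4 A4.
Then write for A clarinet: it sounds a minor third below written, so the part must be a minor third above concert.
E5 → G5
G4 → Bb4
A4 → C5

G5 Bb4 C5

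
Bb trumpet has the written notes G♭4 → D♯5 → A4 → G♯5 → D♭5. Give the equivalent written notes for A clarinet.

First find concert pitch: the Bb trumpet sounds a major second below written, so G♭4 D♯5 A4 G♯5 D♭5 sounds Fb4 C#5 G4 F#5 Cb5.
Then write for A clarinet: it sounds a minor third below written, so the part must be a minor third above concert.
Fb4 → Abb4
C#5 → E5
G4 → Bb4
F#5 → A5
Cb5 → Ebb5

Abb4 E5 Bb4 A5 Ebb5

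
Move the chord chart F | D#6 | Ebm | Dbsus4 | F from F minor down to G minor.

F minor down to G minor is a minor seventh; each chord root moves by that interval while the quality stays the same.
F: root F down a minor seventh → G, giving G.
D#6: root D# down a minor seventh → E#, giving E#6.
Ebm: root Eb down a minor seventh → F, giving Fm.
Dbsus4: root Db down a minor seventh → Eb, giving Ebsus4.
F: root F down a minor seventh → G, giving G.

G E#6 Fm Ebsus4 G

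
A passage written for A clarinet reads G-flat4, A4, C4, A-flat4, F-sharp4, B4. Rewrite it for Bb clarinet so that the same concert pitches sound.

F4 G#4 B3 G4 E#4 A#4

First find concert pitch: the A clarinet sounds a minor third below written, so G-flat4 A4 C4 A-flat4 F-sharp4 B4 sounds Eb4 F#4 A3 F4 D#4 G#4.
Then write for Bb clarinet: it sounds a major second below written, so the part must be a major second above concert.
Eb4 → F4
F#4 → G#4
A3 → B3
F4 → G4
D#4 → E#4
G#4 → A#4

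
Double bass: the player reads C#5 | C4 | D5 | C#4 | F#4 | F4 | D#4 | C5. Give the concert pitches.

C#4 C3 D4 C#3 F#3 F3 D#3 C4

Written C4 on the double bass sounds as C3, a perfect octave lower; apply that shift to every note.
C#5 -> C#4
C4 -> C3
D5 -> D4
C#4 -> C#3
F#4 -> F#3
F4 -> F3
D#4 -> D#3
C5 -> C4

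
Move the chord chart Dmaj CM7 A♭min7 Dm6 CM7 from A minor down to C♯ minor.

F#maj EM7 Cmin7 F#m6 EM7

A minor down to C♯ minor is a minor sixth; each chord root moves by that interval while the quality stays the same.
Dmaj: root D down a minor sixth → F#, giving F#maj.
CM7: root C down a minor sixth → E, giving EM7.
A♭min7: root A♭ down a minor sixth → C, giving Cmin7.
Dm6: root D down a minor sixth → F#, giving F#m6.
CM7: root C down a minor sixth → E, giving EM7.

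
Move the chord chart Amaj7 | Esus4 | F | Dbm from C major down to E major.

C#maj7 G#sus4 A Fm

C major down to E major is a minor sixth; each chord root moves by that interval while the quality stays the same.
Amaj7: root A down a minor sixth → C#, giving C#maj7.
Esus4: root E down a minor sixth → G#, giving G#sus4.
F: root F down a minor sixth → A, giving A.
Dbm: root Db down a minor sixth → F, giving Fm.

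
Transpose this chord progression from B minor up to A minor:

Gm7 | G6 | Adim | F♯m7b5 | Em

B minor up to A minor is a minor seventh; each chord root moves by that interval while the quality stays the same.
Gm7: root G up a minor seventh → F, giving Fm7.
G6: root G up a minor seventh → F, giving F6.
Adim: root A up a minor seventh → G, giving Gdim.
F♯m7b5: root F♯ up a minor seventh → E, giving Em7b5.
Em: root E up a minor seventh → D, giving Dm.

Fm7 F6 Gdim Em7b5 Dm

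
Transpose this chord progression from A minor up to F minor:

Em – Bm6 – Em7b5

Cm Gm6 Cm7b5

A minor up to F minor is a minor sixth; each chord root moves by that interval while the quality stays the same.
Em: root E up a minor sixth → C, giving Cm.
Bm6: root B up a minor sixth → G, giving Gm6.
Em7b5: root E up a minor sixth → C, giving Cm7b5.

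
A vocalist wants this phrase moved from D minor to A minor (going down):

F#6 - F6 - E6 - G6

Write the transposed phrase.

C#6 C6 B5 D6

From D down to A is a perfect fourth; apply that to each pitch.
F#6 → C#6
F6 → C6
E6 → B5
G6 → D6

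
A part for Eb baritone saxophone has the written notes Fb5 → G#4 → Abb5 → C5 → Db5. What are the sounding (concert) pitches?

The Eb baritone saxophone sounds a major thirteenth below written, so transpose each written note down a major thirteenth.
Fb5 to Abb3
G#4 to B2
Abb5 to Cbb4
C5 to Eb3
Db5 to Fb3

Abb3 B2 Cbb4 Eb3 Fb3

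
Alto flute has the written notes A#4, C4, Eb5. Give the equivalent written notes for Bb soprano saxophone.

F##4 A3 C5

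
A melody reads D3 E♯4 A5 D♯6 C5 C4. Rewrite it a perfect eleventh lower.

A1 B#2 E4 A#4 G3 G2

D3 to A1
E#4 to B#2
A5 to E4
D#6 to A#4
C5 to G3
C4 to G2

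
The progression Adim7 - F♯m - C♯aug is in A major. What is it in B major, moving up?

Bdim7 G#m D#aug

A major up to B major is a major second; each chord root moves by that interval while the quality stays the same.
Adim7: root A up a major second → B, giving Bdim7.
F♯m: root F♯ up a major second → G#, giving G#m.
C♯aug: root C♯ up a major second → D#, giving D#aug.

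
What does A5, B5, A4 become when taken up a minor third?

C6 D6 C5

A5 gives C6
B5 gives D6
A4 gives C5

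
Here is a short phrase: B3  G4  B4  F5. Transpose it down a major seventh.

B3: a seventh down reaches C, and 11 semitones makes it C3.
A major seventh down from G4 gives Ab3.
A major seventh down from B4 gives C4.
F5: a seventh down reaches G, and 11 semitones makes it Gb4.

C3 Ab3 C4 Gb4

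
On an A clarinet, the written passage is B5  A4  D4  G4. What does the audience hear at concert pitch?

G#5 F#4 B3 E4

Written C4 on the A clarinet sounds as A3, a minor third lower; apply that shift to every note.
B5 -> G#5
A4 -> F#4
D4 -> B3
G4 -> E4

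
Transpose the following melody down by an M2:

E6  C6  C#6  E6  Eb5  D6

D6 Bb5 B5 D6 Db5 C6

E6: a second down reaches D, and 2 semitones makes it D6.
C6: a second down reaches B, and 2 semitones makes it Bb5.
C#6: a second down reaches B, and 2 semitones makes it B5.
E6 down a major second is D6.
Eb5: a second down reaches D, and 2 semitones makes it Db5.
D6 down a major second is C6.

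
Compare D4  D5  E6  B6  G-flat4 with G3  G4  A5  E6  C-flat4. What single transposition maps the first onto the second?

down a perfect fifth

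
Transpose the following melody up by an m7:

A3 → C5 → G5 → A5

G4 Bb5 F6 G6

A3 -> G4
C5 -> Bb5
G5 -> F6
A5 -> G6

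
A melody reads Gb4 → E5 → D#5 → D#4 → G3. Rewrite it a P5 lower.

Cb4 A4 G#4 G#3 C3

Gb4 down a perfect fifth is Cb4.
A perfect fifth down from E5 gives A4.
A perfect fifth down from D#5 gives G#4.
D#4: a fifth down reaches G, and 7 semitones makes it G#3.
A perfect fifth down from G3 gives C3.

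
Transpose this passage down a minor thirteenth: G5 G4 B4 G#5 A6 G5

B3 B2 D#3 B#3 C#5 B3

G5: a thirteenth down reaches B, and 20 semitones makes it B3.
A minor thirteenth down from G4 gives B2.
A minor thirteenth down from B4 gives D#3.
A minor thirteenth down from G#5 gives B#3.
A6 down a minor thirteenth is C#5.
G5: a thirteenth down reaches B, and 20 semitones makes it B3.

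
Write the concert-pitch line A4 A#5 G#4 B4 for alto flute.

D5 D#6 C#5 E5

The alto flute sounds a perfect fourth below written, so the written part must be a perfect fourth above concert — transpose each note up.
A4 → D5
A#5 → D#6
G#4 → C#5
B4 → E5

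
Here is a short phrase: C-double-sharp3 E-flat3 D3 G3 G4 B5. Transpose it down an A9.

B1 Dbb2 Cb2 Fb2 Fb3 Ab4

C##3 down an augmented ninth is B1.
An augmented ninth down from Eb3 gives Dbb2.
D3 down an augmented ninth is Cb2.
G3 down an augmented ninth is Fb2.
An augmented ninth down from G4 gives Fb3.
B5 down an augmented ninth is Ab4.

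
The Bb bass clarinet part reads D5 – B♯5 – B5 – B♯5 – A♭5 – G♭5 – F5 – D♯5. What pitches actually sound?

C4 A#4 A4 A#4 Gb4 Fb4 Eb4 C#4

Written C4 on the Bb bass clarinet sounds as Bb2, a major ninth lower; apply that shift to every note.
D5 to C4
B#5 to A#4
B5 to A4
B#5 to A#4
Ab5 to Gb4
Gb5 to Fb4
F5 to Eb4
D#5 to C#4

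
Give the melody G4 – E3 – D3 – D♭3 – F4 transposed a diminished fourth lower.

G4 becomes D#4
E3 becomes B#2
D3 becomes A#2
Db3 becomes A2
F4 becomes C#4

D#4 B#2 A#2 A2 C#4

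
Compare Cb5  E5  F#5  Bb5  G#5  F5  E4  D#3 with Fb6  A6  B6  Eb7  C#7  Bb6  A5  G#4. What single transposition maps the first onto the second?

up a perfect eleventh

Take the first pair: Cb5 → Fb6. C to F spans 11 letter names, so the interval is some kind of eleventh.
Cb5 to Fb6 is 17 semitones, which makes it a perfect eleventh; the second version is higher, so the direction is up.
Checking another pair — D#3 → G#4 — gives the same interval.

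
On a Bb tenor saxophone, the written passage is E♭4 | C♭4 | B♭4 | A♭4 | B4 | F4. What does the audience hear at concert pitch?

Written C4 on the Bb tenor saxophone sounds as Bb2, a major ninth lower; apply that shift to every note.
Eb4 becomes Db3
Cb4 becomes Bbb2
Bb4 becomes Ab3
Ab4 becomes Gb3
B4 becomes A3
F4 becomes Eb3

Db3 Bbb2 Ab3 Gb3 A3 Eb3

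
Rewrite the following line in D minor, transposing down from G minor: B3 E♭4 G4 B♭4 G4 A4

F#3 Bb3 D4 F4 D4 E4

G minor to D minor down is a perfect fourth, so every note moves down by that interval.
B3 gives F#3
Eb4 gives Bb3
G4 gives D4
Bb4 gives F4
G4 gives D4
A4 gives E4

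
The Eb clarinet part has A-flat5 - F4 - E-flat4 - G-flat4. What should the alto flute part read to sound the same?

First find concert pitch: the Eb clarinet sounds a minor third above written, so A-flat5 F4 E-flat4 G-flat4 sounds Cb6 Ab4 Gb4 Bbb4.
Then write for alto flute: it sounds a perfect fourth below written, so the part must be a perfect fourth above concert.
Cb6 → Fb6
Ab4 → Db5
Gb4 → Cb5
Bbb4 → Ebb5

Fb6 Db5 Cb5 Ebb5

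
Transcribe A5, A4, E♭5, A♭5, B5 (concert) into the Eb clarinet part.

Written C4 sounds as Eb4 on the Eb clarinet, so concert pitches are written a minor third down.
A5 -> F#5
A4 -> F#4
Eb5 -> C5
Ab5 -> F5
B5 -> G#5

F#5 F#4 C5 F5 G#5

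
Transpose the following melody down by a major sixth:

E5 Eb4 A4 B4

G4 Gb3 C4 D4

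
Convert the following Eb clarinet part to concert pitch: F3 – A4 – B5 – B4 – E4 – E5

Written C4 on the Eb clarinet sounds as Eb4, a minor third higher; apply that shift to every note.
F3 -> Ab3
A4 -> C5
B5 -> D6
B4 -> D5
E4 -> G4
E5 -> G5

Ab3 C5 D6 D5 G4 G5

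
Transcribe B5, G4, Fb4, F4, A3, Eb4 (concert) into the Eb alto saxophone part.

The Eb alto saxophone sounds a major sixth below written, so the written part must be a major sixth above concert — transpose each note up.
B5 -> G#6
G4 -> E5
Fb4 -> Db5
F4 -> D5
A3 -> F#4
Eb4 -> C5

G#6 E5 Db5 D5 F#4 C5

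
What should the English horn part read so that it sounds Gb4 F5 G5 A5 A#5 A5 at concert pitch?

The English horn sounds a perfect fifth below written, so the written part must be a perfect fifth above concert — transpose each note up.
Gb4 to Db5
F5 to C6
G5 to D6
A5 to E6
A#5 to E#6
A5 to E6

Db5 C6 D6 E6 E#6 E6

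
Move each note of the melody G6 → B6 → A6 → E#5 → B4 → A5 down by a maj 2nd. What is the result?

F6 A6 G6 D#5 A4 G5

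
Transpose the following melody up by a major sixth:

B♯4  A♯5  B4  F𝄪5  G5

G##5 F##6 G#5 D##6 E6

B#4 → G##5
A#5 → F##6
B4 → G#5
F##5 → D##6
G5 → E6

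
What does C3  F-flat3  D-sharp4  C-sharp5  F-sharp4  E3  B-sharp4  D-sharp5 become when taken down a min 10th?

C3 to A1
Fb3 to Db2
D#4 to B#2
C#5 to A#3
F#4 to D#3
E3 to C#2
B#4 to G##3
D#5 to B#3

A1 Db2 B#2 A#3 D#3 C#2 G##3 B#3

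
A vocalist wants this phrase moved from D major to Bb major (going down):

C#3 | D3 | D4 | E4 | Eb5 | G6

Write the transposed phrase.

From D down to Bb is a major third; apply that to each pitch.
C#3 → A2
D3 → Bb2
D4 → Bb3
E4 → C4
Eb5 → Cb5
G6 → Eb6

A2 Bb2 Bb3 C4 Cb5 Eb6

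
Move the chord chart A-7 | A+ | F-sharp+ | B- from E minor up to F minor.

E minor up to F minor is a minor second; each chord root moves by that interval while the quality stays the same.
A-7: root A up a minor second → Bb, giving Bb-7.
A+: root A up a minor second → Bb, giving Bb+.
F-sharp+: root F-sharp up a minor second → G, giving G+.
B-: root B up a minor second → C, giving C-.

Bb-7 Bb+ G+ C-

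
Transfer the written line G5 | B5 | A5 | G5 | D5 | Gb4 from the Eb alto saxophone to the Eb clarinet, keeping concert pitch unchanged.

G4 B4 A4 G4 D4 Gb3

First find concert pitch: the Eb alto saxophone sounds a major sixth below written, so G5 B5 A5 G5 D5 Gb4 sounds Bb4 D5 C5 Bb4 F4 Bbb3.
Then write for Eb clarinet: it sounds a minor third above written, so the part must be a minor third below concert.
Bb4 → G4
D5 → B4
C5 → A4
Bb4 → G4
F4 → D4
Bbb3 → Gb3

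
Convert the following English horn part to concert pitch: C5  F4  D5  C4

The English horn sounds a perfect fifth below written, so transpose each written note down a perfect fifth.
C5 becomes F4
F4 becomes Bb3
D5 becomes G4
C4 becomes F3

F4 Bb3 G4 F3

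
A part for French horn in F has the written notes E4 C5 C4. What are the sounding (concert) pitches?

A3 F4 F3

The French horn in F sounds a perfect fifth below written, so transpose each written note down a perfect fifth.
E4 to A3
C5 to F4
C4 to F3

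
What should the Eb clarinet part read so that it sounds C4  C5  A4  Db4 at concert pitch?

A3 A4 F#4 Bb3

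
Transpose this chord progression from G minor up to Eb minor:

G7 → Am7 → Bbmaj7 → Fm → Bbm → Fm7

Eb7 Fm7 Gbmaj7 Dbm Gbm Dbm7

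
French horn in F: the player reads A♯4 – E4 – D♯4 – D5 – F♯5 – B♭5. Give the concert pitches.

The French horn in F sounds a perfect fifth below written, so transpose each written note down a perfect fifth.
A#4 gives D#4
E4 gives A3
D#4 gives G#3
D5 gives G4
F#5 gives B4
Bb5 gives Eb5

D#4 A3 G#3 G4 B4 Eb5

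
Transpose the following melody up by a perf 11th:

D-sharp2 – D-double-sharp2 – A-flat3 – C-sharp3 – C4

D#2 to G#3
D##2 to G##3
Ab3 to Db5
C#3 to F#4
C4 to F5

G#3 G##3 Db5 F#4 F5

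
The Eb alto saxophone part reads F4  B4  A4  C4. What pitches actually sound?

Ab3 D4 C4 Eb3

The Eb alto saxophone sounds a major sixth below written, so transpose each written note down a major sixth.
F4 -> Ab3
B4 -> D4
A4 -> C4
C4 -> Eb3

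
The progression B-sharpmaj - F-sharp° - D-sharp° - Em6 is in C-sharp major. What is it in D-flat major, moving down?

C-sharp major down to D-flat major is an augmented seventh; each chord root moves by that interval while the quality stays the same.
B-sharpmaj: root B-sharp down an augmented seventh → C, giving Cmaj.
F-sharp°: root F-sharp down an augmented seventh → Gb, giving Gb°.
D-sharp°: root D-sharp down an augmented seventh → Eb, giving Eb°.
Em6: root E down an augmented seventh → Fb, giving Fbm6.

Cmaj Gb° Eb° Fbm6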